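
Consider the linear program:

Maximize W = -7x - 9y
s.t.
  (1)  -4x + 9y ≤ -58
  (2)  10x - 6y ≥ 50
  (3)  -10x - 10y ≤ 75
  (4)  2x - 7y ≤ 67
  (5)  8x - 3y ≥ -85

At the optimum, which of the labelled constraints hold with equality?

(3) and (4)

Feasible corners and W = -7x - 9y:
  (17/11, -190/33) → W = 41
  (5/16, -125/16) → W = 545/8
  (29/18, -82/9) → W = 1273/18
The feasible region is unbounded (it extends along (7, 2), (9, 4)), but W strictly decreases along every unbounded feasible direction, so there is no improving ray and the maximum is attained at a vertex.

The maximum is at (29/18, -82/9). Substituting into each constraint, equality holds for (3) and (4); the remaining constraints have slack.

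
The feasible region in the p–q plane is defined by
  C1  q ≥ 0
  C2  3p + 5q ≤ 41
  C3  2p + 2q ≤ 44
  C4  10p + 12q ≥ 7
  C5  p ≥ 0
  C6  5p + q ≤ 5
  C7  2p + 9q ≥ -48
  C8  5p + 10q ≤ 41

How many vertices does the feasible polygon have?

Intersecting each pair of boundary lines and keeping only the points that satisfy every inequality leaves:
  (7/10, 0)
  (1, 0)
  (0, 7/12)
  (0, 41/10)
  (1/5, 4)

5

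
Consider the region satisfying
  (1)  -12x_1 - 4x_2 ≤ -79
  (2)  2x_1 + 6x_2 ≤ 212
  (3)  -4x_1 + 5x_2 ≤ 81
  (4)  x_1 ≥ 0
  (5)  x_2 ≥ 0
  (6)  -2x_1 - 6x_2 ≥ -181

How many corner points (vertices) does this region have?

The feasible vertices (each the meet of two boundaries and inside every other half-plane) are:
  (71/76, 322/19)
  (79/12, 0)
  (419/34, 443/17)
  (181/2, 0)

4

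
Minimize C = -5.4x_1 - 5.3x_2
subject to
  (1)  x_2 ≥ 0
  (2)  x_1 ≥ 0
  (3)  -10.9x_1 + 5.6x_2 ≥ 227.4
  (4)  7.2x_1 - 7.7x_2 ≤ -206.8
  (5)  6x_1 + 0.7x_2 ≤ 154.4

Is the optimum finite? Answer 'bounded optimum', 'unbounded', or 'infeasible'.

Corner points and C = -5.4x_1 - 5.3x_2:
  (0, 1137/28) → C = -60261/280
  (0, 1544/7) → C = -40916/35
  (10078/589, 304736/4123) → C = -9980246/20615
The feasible region has finitely many vertices and no improving ray; the minimum is -40916/35 at (0, 1544/7).

bounded optimum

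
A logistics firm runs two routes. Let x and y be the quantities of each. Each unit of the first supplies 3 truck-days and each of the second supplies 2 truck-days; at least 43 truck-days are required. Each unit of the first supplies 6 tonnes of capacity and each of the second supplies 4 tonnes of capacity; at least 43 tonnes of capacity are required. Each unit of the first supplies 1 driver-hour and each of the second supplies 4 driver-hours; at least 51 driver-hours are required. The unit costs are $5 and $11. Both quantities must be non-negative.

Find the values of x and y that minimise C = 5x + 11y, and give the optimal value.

x = 7, y = 11, minimum C = 156

The feasible region is unbounded (it extends along (0, 1), (1, 0)), but C strictly increases along every unbounded feasible direction, so there is no improving ray and the minimum is attained at a vertex.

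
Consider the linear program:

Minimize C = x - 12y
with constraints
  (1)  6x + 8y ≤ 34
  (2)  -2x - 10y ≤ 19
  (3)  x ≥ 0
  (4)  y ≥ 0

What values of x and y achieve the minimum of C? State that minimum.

x = 0, y = 17/4, minimum C = -51

Corner points and C = x - 12y:
  (0, 17/4) → C = -51
  (17/3, 0) → C = 17/3
  (0, 0) → C = 0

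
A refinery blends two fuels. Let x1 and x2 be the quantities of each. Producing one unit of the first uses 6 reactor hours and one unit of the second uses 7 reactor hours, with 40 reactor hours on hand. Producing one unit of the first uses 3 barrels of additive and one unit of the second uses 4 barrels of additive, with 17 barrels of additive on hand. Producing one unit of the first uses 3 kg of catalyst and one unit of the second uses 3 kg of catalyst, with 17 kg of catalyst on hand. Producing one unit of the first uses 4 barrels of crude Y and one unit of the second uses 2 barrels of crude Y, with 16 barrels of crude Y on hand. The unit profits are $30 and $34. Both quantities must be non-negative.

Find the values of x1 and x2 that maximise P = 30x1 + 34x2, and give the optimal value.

x1 = 3, x2 = 2, maximum P = 158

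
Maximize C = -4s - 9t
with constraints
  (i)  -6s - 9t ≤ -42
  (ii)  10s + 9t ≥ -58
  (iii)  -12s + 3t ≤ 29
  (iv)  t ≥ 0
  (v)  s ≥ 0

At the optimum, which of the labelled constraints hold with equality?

Feasible corners and C = -4s - 9t:
  (7, 0) → C = -28
  (0, 14/3) → C = -42
  (0, 29/3) → C = -87
The feasible region is unbounded (it extends along (1, 0), (1, 4)), but C strictly decreases along every unbounded feasible direction, so there is no improving ray and the maximum is attained at a vertex.

The maximum is at (7, 0). Substituting into each constraint, equality holds for (i) and (iv); the remaining constraints have slack.

(i) and (iv)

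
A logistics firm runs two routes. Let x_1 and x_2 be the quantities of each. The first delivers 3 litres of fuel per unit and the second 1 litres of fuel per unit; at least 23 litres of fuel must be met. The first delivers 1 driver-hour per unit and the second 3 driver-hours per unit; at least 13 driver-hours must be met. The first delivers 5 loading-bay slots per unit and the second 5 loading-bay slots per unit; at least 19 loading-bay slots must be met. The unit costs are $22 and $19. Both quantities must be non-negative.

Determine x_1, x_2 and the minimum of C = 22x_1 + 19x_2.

The feasible region is unbounded (it extends along (0, 1), (1, 0)), but C strictly increases along every unbounded feasible direction, so there is no improving ray and the minimum is attained at a vertex.

The binding constraints are 3x_1 + x_2 = 23 and x_1 + 3x_2 = 13.
Solving simultaneously gives x_1 = 7, x_2 = 2.

x_1 = 7, x_2 = 2, minimum C = 192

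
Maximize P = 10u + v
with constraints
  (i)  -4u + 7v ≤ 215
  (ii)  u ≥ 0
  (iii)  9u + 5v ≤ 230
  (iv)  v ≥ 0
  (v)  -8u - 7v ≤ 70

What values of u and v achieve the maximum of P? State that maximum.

u = 230/9, v = 0, maximum P = 2300/9

At the optimal vertex, 9u + 5v = 230 and v = 0.
Solving simultaneously gives u = 230/9, v = 0.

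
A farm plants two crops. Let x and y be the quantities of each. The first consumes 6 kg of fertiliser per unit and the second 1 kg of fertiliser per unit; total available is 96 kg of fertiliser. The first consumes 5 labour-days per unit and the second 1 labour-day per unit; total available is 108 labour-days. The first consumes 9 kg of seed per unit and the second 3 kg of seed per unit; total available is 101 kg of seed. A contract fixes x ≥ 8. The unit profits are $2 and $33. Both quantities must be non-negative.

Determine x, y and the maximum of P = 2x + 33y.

Vertices and P = 2x + 33y:
  (101/9, 0) → P = 202/9
  (8, 0) → P = 16
  (8, 29/3) → P = 335

At the optimal vertex, 9x + 3y = 101 and x = 8.
Solving simultaneously gives x = 8, y = 29/3.

x = 8, y = 29/3, maximum P = 335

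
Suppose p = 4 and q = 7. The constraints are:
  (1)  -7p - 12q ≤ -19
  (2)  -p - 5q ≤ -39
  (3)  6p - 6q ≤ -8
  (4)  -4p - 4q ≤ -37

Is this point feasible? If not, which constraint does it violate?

feasible

(1): -112 ≤ -19 ✓
(2): -39 ≤ -39 ✓
(3): -18 ≤ -8 ✓
(4): -44 ≤ -37 ✓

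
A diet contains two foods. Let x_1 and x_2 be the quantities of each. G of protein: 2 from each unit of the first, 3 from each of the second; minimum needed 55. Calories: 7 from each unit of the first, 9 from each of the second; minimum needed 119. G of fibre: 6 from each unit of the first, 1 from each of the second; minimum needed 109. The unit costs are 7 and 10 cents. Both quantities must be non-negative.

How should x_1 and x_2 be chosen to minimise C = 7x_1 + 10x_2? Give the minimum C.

x_1 = 17, x_2 = 7, minimum C = 189

Feasible corners and C = 7x_1 + 10x_2:
  (0, 109) → C = 1090
  (55/2, 0) → C = 385/2
  (17, 7) → C = 189
The feasible region is unbounded (it extends along (0, 1), (1, 0)), but C strictly increases along every unbounded feasible direction, so there is no improving ray and the minimum is attained at a vertex.

The binding constraints are 2x_1 + 3x_2 = 55 and 6x_1 + x_2 = 109.
Solving simultaneously gives x_1 = 17, x_2 = 7.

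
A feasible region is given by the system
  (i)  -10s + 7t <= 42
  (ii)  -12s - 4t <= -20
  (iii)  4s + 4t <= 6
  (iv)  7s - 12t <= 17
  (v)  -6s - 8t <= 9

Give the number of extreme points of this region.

Of the 10 pairwise boundary intersections, those satisfying every inequality are:
  (7/4, -1/4)
  (77/43, -16/43)
  (35/19, -13/38)

3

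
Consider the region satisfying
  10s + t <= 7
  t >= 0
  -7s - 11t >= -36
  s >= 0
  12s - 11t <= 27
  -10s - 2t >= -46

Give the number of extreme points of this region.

Of the 15 pairwise boundary intersections, those satisfying every inequality are:
  (7/10, 0)
  (41/103, 311/103)
  (0, 0)
  (0, 36/11)

4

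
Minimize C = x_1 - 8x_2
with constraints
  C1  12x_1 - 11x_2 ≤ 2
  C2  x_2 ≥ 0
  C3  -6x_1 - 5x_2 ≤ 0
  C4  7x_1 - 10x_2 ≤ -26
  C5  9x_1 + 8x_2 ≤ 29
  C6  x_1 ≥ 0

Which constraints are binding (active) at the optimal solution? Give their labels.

C5 and C6

Vertices and C = x_1 - 8x_2:
  (41/73, 437/146) → C = -1707/73
  (0, 13/5) → C = -104/5
  (0, 29/8) → C = -29

The minimum is at (0, 29/8). Substituting into each constraint, equality holds for C5 and C6; the remaining constraints have slack.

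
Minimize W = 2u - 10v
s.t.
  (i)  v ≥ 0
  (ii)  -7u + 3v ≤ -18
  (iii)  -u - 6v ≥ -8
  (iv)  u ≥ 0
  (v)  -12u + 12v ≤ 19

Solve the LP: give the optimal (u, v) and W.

Vertices and W = 2u - 10v:
  (18/7, 0) → W = 36/7
  (8, 0) → W = 16
  (44/15, 38/45) → W = -116/45

The binding constraints are -7u + 3v = -18 and -u - 6v = -8.
Solving simultaneously gives u = 44/15, v = 38/45.

u = 44/15, v = 38/45, minimum W = -116/45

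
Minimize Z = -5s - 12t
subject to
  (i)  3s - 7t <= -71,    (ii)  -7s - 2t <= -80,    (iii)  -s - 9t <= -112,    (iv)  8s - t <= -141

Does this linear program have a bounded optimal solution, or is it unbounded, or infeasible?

From the feasible point (-202/23, 1627/23), moving in the direction (-2, 7) keeps every constraint satisfied while Z decreases without bound.

unbounded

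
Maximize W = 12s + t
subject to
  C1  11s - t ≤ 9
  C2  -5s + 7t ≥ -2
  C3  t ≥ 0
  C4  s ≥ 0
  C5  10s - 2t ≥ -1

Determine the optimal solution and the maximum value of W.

s = 19/12, t = 101/12, maximum W = 329/12

Corner points and W = 12s + t:
  (61/72, 23/72) → W = 755/72
  (19/12, 101/12) → W = 329/12
  (2/5, 0) → W = 24/5
  (0, 0) → W = 0
  (0, 1/2) → W = 1/2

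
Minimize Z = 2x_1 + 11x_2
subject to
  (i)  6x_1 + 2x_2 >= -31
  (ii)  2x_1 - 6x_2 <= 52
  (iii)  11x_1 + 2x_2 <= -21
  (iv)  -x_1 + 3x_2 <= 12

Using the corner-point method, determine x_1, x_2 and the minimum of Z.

Corner points and Z = 2x_1 + 11x_2:
  (-41/20, -187/20) → Z = -2139/20
  (-117/20, 41/20) → Z = 217/20
  (-11/35, -307/35) → Z = -3399/35
  (-87/35, 111/35) → Z = 1047/35

The binding constraints are 6x_1 + 2x_2 = -31 and 2x_1 - 6x_2 = 52.
Solving simultaneously gives x_1 = -41/20, x_2 = -187/20.

x_1 = -41/20, x_2 = -187/20, minimum Z = -2139/20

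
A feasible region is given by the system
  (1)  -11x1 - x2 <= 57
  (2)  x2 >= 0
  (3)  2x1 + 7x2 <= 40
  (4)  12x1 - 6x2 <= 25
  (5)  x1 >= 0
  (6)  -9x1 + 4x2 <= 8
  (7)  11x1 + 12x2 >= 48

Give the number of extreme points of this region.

4

Intersecting each pair of boundary lines and keeping only the points that satisfy every inequality leaves:
  (415/96, 215/48)
  (104/71, 376/71)
  (14/5, 43/30)
  (12/19, 65/19)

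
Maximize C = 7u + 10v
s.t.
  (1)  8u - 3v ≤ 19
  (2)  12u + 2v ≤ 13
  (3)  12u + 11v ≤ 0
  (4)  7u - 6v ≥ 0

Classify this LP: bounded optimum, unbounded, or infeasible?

Corner points and C = 7u + 10v:
  (77/52, -31/13) → C = -701/52
  (143/108, -13/9) → C = -559/108
  (0, 0) → C = 0
The feasible region has finitely many vertices and no improving ray; the maximum is 0 at (0, 0).

bounded optimum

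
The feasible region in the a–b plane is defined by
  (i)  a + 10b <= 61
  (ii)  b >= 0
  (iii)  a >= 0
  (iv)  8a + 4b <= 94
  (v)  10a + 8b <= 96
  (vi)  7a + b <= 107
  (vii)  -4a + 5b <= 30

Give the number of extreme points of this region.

5

Of the 21 pairwise boundary intersections, those satisfying every inequality are:
  (118/23, 257/46)
  (1/9, 274/45)
  (0, 0)
  (48/5, 0)
  (0, 6)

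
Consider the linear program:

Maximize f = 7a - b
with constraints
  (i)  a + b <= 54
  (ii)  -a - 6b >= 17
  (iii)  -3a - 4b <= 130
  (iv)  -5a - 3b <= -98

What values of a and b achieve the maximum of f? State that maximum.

a = 346, b = -292, maximum f = 2714

Corner points and f = 7a - b:
  (341/5, -71/5) → f = 2458/5
  (346, -292) → f = 2714
  (71/3, -61/9) → f = 1552/9
  (782/11, -944/11) → f = 6418/11

The optimum lies where a + b = 54 and -3a - 4b = 130.
Solving simultaneously gives a = 346, b = -292.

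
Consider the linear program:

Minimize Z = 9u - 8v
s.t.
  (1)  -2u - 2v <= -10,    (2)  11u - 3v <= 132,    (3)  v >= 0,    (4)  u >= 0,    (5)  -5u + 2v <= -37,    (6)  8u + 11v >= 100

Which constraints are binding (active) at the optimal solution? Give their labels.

Feasible corners and Z = 9u - 8v:
  (153/7, 253/7) → Z = -647/7
  (1752/145, 44/145) → Z = 15416/145
  (607/71, 204/71) → Z = 3831/71

The minimum is at (153/7, 253/7). Substituting into each constraint, equality holds for (2) and (5); the remaining constraints have slack.

(2) and (5)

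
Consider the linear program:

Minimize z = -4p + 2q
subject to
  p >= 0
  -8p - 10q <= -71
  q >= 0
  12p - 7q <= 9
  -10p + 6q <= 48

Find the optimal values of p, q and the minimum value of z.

Extreme points and z = -4p + 2q:
  (0, 71/10) → z = 71/5
  (0, 8) → z = 16
  (587/176, 195/44) → z = -197/44
  (195, 333) → z = -114

p = 195, q = 333, minimum z = -114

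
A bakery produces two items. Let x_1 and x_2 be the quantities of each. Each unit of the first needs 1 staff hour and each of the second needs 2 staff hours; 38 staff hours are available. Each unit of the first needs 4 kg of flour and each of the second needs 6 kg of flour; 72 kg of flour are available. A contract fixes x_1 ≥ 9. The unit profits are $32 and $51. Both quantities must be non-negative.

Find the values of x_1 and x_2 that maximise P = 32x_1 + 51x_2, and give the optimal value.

x_1 = 9, x_2 = 6, maximum P = 594

Feasible corners and P = 32x_1 + 51x_2:
  (18, 0) → P = 576
  (9, 0) → P = 288
  (9, 6) → P = 594

The binding constraints are 4x_1 + 6x_2 = 72 and x_1 = 9.
Solving simultaneously gives x_1 = 9, x_2 = 6.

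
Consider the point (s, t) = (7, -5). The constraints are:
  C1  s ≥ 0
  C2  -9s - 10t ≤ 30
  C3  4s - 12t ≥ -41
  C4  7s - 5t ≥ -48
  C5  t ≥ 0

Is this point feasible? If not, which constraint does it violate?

not feasible — violates C5

Constraint C5: t = -5, which is not ≥ 0. All other constraints are satisfied.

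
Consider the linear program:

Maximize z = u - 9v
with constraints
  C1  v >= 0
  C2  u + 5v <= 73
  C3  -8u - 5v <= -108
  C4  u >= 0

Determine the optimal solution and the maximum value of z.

Corner points and z = u - 9v:
  (73, 0) → z = 73
  (27/2, 0) → z = 27/2
  (5, 68/5) → z = -587/5

At the optimal vertex, v = 0 and u + 5v = 73.
Solving simultaneously gives u = 73, v = 0.

u = 73, v = 0, maximum z = 73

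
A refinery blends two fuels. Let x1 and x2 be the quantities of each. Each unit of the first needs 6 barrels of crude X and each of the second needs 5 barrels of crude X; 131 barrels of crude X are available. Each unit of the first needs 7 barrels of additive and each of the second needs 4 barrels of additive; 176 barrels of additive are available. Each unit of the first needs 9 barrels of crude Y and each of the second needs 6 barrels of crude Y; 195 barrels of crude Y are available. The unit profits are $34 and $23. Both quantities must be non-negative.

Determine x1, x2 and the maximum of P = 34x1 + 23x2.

x1 = 21, x2 = 1, maximum P = 737

Feasible corners and P = 34x1 + 23x2:
  (0, 0) → P = 0
  (0, 131/5) → P = 3013/5
  (65/3, 0) → P = 2210/3
  (21, 1) → P = 737

The binding constraints are 6x1 + 5x2 = 131 and 9x1 + 6x2 = 195.
Solving simultaneously gives x1 = 21, x2 = 1.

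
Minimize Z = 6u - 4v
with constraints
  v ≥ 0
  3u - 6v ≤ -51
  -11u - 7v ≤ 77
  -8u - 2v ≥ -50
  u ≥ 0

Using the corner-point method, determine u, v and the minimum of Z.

Extreme points and Z = 6u - 4v:
  (11/3, 31/3) → Z = -58/3
  (0, 17/2) → Z = -34
  (0, 25) → Z = -100

The binding constraints are -8u - 2v = -50 and u = 0.
Solving simultaneously gives u = 0, v = 25.

u = 0, v = 25, minimum Z = -100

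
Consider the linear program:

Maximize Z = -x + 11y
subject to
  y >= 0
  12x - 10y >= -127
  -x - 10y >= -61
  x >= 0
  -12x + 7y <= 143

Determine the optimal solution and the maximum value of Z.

Corner points and Z = -x + 11y:
  (61, 0) → Z = -61
  (0, 0) → Z = 0
  (0, 61/10) → Z = 671/10

x = 0, y = 61/10, maximum Z = 671/10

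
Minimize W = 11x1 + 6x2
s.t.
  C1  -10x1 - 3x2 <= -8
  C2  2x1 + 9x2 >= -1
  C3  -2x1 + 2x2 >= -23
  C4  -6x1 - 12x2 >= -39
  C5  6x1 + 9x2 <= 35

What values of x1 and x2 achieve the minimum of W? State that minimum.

Extreme points and W = 11x1 + 6x2:
  (25/28, -13/42) → W = 223/28
  (-7/34, 57/17) → W = 607/34
  (9, -19/9) → W = 259/3
  (23/6, 4/3) → W = 301/6

The binding constraints are -10x1 - 3x2 = -8 and 2x1 + 9x2 = -1.
Solving simultaneously gives x1 = 25/28, x2 = -13/42.

x1 = 25/28, x2 = -13/42, minimum W = 223/28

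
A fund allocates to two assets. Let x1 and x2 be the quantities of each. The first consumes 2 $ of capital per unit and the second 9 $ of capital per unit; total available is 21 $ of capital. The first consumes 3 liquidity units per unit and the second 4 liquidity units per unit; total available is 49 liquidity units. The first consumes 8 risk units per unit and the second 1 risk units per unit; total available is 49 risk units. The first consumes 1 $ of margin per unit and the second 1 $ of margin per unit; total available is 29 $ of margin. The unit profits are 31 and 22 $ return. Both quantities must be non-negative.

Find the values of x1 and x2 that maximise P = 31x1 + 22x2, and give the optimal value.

x1 = 6, x2 = 1, maximum P = 208

Feasible corners and P = 31x1 + 22x2:
  (0, 0) → P = 0
  (0, 7/3) → P = 154/3
  (49/8, 0) → P = 1519/8
  (6, 1) → P = 208

At the optimal vertex, 2x1 + 9x2 = 21 and 8x1 + x2 = 49.
Solving simultaneously gives x1 = 6, x2 = 1.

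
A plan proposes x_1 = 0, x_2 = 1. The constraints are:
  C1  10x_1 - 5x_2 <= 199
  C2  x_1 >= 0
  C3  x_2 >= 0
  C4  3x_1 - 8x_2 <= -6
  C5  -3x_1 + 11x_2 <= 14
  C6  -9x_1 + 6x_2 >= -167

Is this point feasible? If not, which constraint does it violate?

C1: -5 ≤ 199 ✓
C2: 0 ≥ 0 ✓
C3: 1 ≥ 0 ✓
C4: -8 ≤ -6 ✓
C5: 11 ≤ 14 ✓
C6: 6 ≥ -167 ✓

feasible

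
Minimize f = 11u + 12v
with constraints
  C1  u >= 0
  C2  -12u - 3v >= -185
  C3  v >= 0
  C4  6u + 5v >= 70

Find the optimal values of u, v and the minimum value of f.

u = 35/3, v = 0, minimum f = 385/3

Extreme points and f = 11u + 12v:
  (0, 185/3) → f = 740
  (0, 14) → f = 168
  (185/12, 0) → f = 2035/12
  (35/3, 0) → f = 385/3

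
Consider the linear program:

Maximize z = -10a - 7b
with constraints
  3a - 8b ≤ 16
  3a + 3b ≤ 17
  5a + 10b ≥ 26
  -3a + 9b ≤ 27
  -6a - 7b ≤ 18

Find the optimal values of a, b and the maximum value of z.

Extreme points and z = -10a - 7b:
  (184/33, 1/11) → z = -1861/33
  (184/35, -1/35) → z = -1833/35
  (2, 11/3) → z = -137/3
  (-12/25, 71/25) → z = -377/25

The optimum lies where 5a + 10b = 26 and -3a + 9b = 27.
Solving simultaneously gives a = -12/25, b = 71/25.

a = -12/25, b = 71/25, maximum z = -377/25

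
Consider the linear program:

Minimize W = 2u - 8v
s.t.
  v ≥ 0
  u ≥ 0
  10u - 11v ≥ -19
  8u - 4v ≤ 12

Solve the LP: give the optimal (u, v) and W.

u = 13/3, v = 17/3, minimum W = -110/3

Extreme points and W = 2u - 8v:
  (0, 0) → W = 0
  (3/2, 0) → W = 3
  (0, 19/11) → W = -152/11
  (13/3, 17/3) → W = -110/3

The optimum lies where 10u - 11v = -19 and 8u - 4v = 12.
Solving simultaneously gives u = 13/3, v = 17/3.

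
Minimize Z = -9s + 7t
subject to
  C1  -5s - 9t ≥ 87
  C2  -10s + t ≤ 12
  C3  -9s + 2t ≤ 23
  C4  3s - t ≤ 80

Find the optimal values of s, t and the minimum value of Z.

s = -92/7, t = -836/7, minimum Z = -5024/7

Vertices and Z = -9s + 7t:
  (-39/19, -162/19) → Z = -783/19
  (633/32, -661/32) → Z = -2581/8
  (-92/7, -836/7) → Z = -5024/7

The binding constraints are -10s + t = 12 and 3s - t = 80.
Solving simultaneously gives s = -92/7, t = -836/7.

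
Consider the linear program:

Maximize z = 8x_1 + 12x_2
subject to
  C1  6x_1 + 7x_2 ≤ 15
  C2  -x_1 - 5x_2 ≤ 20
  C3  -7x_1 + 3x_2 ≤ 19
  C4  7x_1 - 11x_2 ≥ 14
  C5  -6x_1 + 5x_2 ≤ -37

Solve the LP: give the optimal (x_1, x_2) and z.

x_1 = 167/36, x_2 = -11/6, maximum z = 136/9

Vertices and z = 8x_1 + 12x_2:
  (215/23, -135/23) → z = 100/23
  (167/36, -11/6) → z = 136/9
  (17/7, -157/35) → z = -172/5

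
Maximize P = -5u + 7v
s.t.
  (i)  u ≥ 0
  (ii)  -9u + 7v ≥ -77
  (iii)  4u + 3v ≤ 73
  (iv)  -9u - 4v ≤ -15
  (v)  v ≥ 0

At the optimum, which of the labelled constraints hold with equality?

Extreme points and P = -5u + 7v:
  (0, 73/3) → P = 511/3
  (0, 15/4) → P = 105/4
  (742/55, 349/55) → P = -1267/55
  (77/9, 0) → P = -385/9
  (5/3, 0) → P = -25/3

The maximum is at (0, 73/3). Substituting into each constraint, equality holds for (i) and (iii); the remaining constraints have slack.

(i) and (iii)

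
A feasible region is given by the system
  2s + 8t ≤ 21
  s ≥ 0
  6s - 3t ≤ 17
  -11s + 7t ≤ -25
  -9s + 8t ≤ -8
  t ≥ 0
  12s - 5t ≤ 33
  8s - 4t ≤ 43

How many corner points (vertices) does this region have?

4

The feasible vertices (each the meet of two boundaries and inside every other half-plane) are:
  (347/102, 181/102)
  (369/106, 93/53)
  (25/11, 0)
  (11/4, 0)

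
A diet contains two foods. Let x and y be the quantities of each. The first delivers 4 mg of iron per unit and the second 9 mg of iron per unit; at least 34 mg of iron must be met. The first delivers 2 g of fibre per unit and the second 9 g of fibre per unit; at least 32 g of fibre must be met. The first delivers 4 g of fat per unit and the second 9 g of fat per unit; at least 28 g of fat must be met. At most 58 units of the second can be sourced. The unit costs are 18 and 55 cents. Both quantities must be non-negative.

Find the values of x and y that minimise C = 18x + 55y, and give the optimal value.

x = 1, y = 10/3, minimum C = 604/3

The feasible region is unbounded (it extends along (1, 0)), but C strictly increases along every unbounded feasible direction, so there is no improving ray and the minimum is attained at a vertex.

At the optimal vertex, 4x + 9y = 34 and 2x + 9y = 32.
Solving simultaneously gives x = 1, y = 10/3.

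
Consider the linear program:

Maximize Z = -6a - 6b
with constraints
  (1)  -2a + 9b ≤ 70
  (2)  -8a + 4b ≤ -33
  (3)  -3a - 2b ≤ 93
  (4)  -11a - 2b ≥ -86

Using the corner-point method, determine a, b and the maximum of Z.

a = 179/8, b = -1281/16, maximum Z = 2769/8

Vertices and Z = -6a - 6b:
  (-153/14, -843/28) → Z = 3447/14
  (41/6, 65/12) → Z = -147/2
  (179/8, -1281/16) → Z = 2769/8

At the optimal vertex, -3a - 2b = 93 and -11a - 2b = -86.
Solving simultaneously gives a = 179/8, b = -1281/16.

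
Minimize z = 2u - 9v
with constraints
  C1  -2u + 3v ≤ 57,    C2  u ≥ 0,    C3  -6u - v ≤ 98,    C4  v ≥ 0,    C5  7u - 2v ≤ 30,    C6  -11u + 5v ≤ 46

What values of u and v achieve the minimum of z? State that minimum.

u = 12, v = 27, minimum z = -219

Vertices and z = 2u - 9v:
  (12, 27) → z = -219
  (147/23, 535/23) → z = -4521/23
  (0, 0) → z = 0
  (0, 46/5) → z = -414/5
  (30/7, 0) → z = 60/7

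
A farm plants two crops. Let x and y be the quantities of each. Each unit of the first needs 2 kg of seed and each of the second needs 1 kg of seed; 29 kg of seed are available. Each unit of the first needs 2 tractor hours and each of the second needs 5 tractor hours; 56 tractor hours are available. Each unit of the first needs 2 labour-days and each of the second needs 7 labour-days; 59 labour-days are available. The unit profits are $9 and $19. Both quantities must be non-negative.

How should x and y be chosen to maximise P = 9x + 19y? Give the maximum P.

Corner points and P = 9x + 19y:
  (0, 0) → P = 0
  (0, 59/7) → P = 1121/7
  (29/2, 0) → P = 261/2
  (12, 5) → P = 203

At the optimal vertex, 2x + y = 29 and 2x + 7y = 59.
Solving simultaneously gives x = 12, y = 5.

x = 12, y = 5, maximum P = 203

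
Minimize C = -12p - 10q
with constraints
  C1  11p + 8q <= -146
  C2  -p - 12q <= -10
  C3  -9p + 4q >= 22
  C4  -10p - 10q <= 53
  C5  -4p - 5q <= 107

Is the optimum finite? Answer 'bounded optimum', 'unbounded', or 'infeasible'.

From the feasible point (-518/15, 877/30), moving in the direction (-8, 11) keeps every constraint satisfied while C decreases without bound.

unbounded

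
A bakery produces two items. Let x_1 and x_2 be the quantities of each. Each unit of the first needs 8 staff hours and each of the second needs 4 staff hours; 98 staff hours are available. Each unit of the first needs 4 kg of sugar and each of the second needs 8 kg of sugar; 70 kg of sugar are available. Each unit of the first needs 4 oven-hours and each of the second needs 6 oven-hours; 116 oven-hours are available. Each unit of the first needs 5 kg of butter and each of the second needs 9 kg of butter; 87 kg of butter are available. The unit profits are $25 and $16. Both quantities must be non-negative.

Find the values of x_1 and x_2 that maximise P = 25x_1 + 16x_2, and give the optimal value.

Feasible corners and P = 25x_1 + 16x_2:
  (0, 0) → P = 0
  (0, 35/4) → P = 140
  (49/4, 0) → P = 1225/4
  (21/2, 7/2) → P = 637/2

The optimum lies where 8x_1 + 4x_2 = 98 and 4x_1 + 8x_2 = 70.
Solving simultaneously gives x_1 = 21/2, x_2 = 7/2.

x_1 = 21/2, x_2 = 7/2, maximum P = 637/2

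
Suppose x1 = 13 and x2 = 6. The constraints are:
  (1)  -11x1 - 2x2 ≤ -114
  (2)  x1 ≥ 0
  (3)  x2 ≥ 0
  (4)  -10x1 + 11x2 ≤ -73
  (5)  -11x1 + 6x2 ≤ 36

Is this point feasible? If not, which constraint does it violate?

Constraint (4): -10x1 + 11x2 = -64, which is not ≤ -73. All other constraints are satisfied.

not feasible — violates (4)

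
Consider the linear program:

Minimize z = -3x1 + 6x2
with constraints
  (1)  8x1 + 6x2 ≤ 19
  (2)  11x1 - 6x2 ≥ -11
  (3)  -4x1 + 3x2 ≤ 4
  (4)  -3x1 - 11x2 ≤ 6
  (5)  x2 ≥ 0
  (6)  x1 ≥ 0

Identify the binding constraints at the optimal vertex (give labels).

(1) and (5)

Corner points and z = -3x1 + 6x2:
  (11/16, 9/4) → z = 183/16
  (19/8, 0) → z = -57/8
  (0, 4/3) → z = 8
  (0, 0) → z = 0

The minimum is at (19/8, 0). Substituting into each constraint, equality holds for (1) and (5); the remaining constraints have slack.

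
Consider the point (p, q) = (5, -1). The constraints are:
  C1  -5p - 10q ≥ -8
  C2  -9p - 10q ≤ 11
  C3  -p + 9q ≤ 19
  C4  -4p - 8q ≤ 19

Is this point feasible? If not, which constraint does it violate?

not feasible — violates C1

Constraint C1: -5p - 10q = -15, which is not ≥ -8. All other constraints are satisfied.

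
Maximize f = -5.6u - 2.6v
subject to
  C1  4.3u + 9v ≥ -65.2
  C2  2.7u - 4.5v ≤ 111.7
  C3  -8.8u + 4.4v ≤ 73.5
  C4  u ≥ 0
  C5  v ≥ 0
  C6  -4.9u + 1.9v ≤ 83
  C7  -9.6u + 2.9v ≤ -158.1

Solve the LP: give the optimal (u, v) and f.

u = 527/32, v = 0, maximum f = -3689/40

Extreme points and f = -5.6u - 2.6v:
  (1117/27, 0) → f = -31276/135
  (90879/1672, 26211/209) → f = -1317639/2090
  (527/32, 0) → f = -3689/40
The feasible region is unbounded (it extends along (5, 3), (1, 2)), but f strictly decreases along every unbounded feasible direction, so there is no improving ray and the maximum is attained at a vertex.

The binding constraints are v = 0 and -9.6u + 2.9v = -158.1.
Solving simultaneously gives u = 527/32, v = 0.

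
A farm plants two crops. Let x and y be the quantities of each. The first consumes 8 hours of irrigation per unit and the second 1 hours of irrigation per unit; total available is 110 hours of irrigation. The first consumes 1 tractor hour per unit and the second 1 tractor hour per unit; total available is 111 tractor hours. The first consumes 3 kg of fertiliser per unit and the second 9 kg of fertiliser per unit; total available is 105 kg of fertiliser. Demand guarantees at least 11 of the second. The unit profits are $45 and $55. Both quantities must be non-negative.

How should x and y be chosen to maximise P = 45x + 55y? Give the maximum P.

x = 2, y = 11, maximum P = 695

Corner points and P = 45x + 55y:
  (0, 35/3) → P = 1925/3
  (0, 11) → P = 605
  (2, 11) → P = 695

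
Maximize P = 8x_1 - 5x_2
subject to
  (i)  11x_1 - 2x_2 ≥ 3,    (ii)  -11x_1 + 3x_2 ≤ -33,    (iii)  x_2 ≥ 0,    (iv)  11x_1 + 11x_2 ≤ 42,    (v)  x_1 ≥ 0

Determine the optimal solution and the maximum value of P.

x_1 = 42/11, x_2 = 0, maximum P = 336/11

Extreme points and P = 8x_1 - 5x_2:
  (3, 0) → P = 24
  (489/154, 9/14) → P = 3417/154
  (42/11, 0) → P = 336/11

At the optimal vertex, x_2 = 0 and 11x_1 + 11x_2 = 42.
Solving simultaneously gives x_1 = 42/11, x_2 = 0.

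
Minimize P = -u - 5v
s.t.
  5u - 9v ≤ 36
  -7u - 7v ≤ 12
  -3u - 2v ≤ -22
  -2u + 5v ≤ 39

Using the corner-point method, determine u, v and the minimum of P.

Corner points and P = -u - 5v:
  (270/37, 2/37) → P = -280/37
  (531/7, 267/7) → P = -1866/7
  (32/19, 161/19) → P = -837/19

The binding constraints are 5u - 9v = 36 and -2u + 5v = 39.
Solving simultaneously gives u = 531/7, v = 267/7.

u = 531/7, v = 267/7, minimum P = -1866/7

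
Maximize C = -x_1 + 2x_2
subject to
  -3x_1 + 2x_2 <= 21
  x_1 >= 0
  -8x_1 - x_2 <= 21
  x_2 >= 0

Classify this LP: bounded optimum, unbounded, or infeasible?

From the feasible point (0, 21/2), moving in the direction (2, 3) keeps every constraint satisfied while C increases without bound.

unbounded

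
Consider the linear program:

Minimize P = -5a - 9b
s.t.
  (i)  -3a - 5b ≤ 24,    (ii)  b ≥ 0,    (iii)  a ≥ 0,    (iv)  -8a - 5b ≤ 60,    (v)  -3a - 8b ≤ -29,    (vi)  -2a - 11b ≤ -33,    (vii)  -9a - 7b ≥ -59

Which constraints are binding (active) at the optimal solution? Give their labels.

Corner points and P = -5a - 9b:
  (0, 29/8) → P = -261/8
  (0, 59/7) → P = -531/7
  (55/17, 41/17) → P = -644/17
  (418/85, 179/85) → P = -3701/85

The minimum is at (0, 59/7). Substituting into each constraint, equality holds for (iii) and (vii); the remaining constraints have slack.

(iii) and (vii)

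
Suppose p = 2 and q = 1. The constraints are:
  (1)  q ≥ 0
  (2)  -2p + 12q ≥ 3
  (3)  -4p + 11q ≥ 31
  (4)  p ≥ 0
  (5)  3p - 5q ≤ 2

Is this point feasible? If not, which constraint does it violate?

Constraint (3): -4p + 11q = 3, which is not ≥ 31. All other constraints are satisfied.

not feasible — violates (3)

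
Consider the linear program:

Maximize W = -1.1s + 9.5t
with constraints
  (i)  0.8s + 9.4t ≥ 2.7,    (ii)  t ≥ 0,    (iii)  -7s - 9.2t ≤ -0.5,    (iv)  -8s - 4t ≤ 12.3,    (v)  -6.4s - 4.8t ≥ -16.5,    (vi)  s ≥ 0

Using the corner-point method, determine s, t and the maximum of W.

Vertices and W = -1.1s + 9.5t:
  (7107/2816, 51/704) → W = -58797/28160
  (0, 27/94) → W = 513/188
  (0, 55/16) → W = 1045/32

s = 0, t = 55/16, maximum W = 1045/32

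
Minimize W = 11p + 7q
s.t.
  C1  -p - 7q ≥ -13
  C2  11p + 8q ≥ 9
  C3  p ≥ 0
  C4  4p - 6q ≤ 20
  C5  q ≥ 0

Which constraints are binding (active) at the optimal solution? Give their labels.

C2 and C3

Extreme points and W = 11p + 7q:
  (0, 13/7) → W = 13
  (109/17, 16/17) → W = 1311/17
  (0, 9/8) → W = 63/8
  (9/11, 0) → W = 9
  (5, 0) → W = 55

The minimum is at (0, 9/8). Substituting into each constraint, equality holds for C2 and C3; the remaining constraints have slack.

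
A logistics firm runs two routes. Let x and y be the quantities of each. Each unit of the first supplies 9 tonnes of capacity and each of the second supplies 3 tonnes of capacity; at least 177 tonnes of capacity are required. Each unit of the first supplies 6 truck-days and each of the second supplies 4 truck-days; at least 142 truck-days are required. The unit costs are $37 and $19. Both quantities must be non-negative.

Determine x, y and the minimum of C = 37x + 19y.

x = 47/3, y = 12, minimum C = 2423/3

The feasible region is unbounded (it extends along (0, 1), (1, 0)), but C strictly increases along every unbounded feasible direction, so there is no improving ray and the minimum is attained at a vertex.

The binding constraints are 9x + 3y = 177 and 6x + 4y = 142.
Solving simultaneously gives x = 47/3, y = 12.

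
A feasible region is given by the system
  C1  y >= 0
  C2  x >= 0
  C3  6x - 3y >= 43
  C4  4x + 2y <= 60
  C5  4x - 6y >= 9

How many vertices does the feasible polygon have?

The feasible vertices (each the meet of two boundaries and inside every other half-plane) are:
  (43/6, 0)
  (15, 0)
  (77/8, 59/12)
  (189/16, 51/8)

4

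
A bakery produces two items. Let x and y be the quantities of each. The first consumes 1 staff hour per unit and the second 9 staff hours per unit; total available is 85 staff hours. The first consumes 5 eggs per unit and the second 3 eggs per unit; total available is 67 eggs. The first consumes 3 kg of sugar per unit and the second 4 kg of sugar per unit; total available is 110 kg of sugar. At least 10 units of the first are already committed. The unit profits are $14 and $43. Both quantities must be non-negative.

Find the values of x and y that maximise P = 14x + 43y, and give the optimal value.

Feasible corners and P = 14x + 43y:
  (67/5, 0) → P = 938/5
  (10, 0) → P = 140
  (10, 17/3) → P = 1151/3

At the optimal vertex, 5x + 3y = 67 and x = 10.
Solving simultaneously gives x = 10, y = 17/3.

x = 10, y = 17/3, maximum P = 1151/3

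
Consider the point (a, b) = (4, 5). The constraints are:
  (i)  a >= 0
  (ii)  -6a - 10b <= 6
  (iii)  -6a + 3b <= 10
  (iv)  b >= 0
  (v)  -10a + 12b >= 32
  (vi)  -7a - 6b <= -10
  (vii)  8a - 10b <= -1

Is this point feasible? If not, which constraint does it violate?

not feasible — violates (v)

Constraint (v): -10a + 12b = 20, which is not ≥ 32. All other constraints are satisfied.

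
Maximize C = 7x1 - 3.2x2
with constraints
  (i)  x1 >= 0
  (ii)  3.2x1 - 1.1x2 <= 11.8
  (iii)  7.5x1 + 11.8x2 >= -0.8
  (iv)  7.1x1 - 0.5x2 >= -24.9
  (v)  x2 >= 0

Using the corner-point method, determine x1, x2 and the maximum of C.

x1 = 3.6875, x2 = 0, maximum C = 25.8125

Vertices and C = 7x1 - 3.2x2:
  (0, 49.8) → C = -159.36
  (0, 0) → C = 0
  (3.6875, 0) → C = 25.8125
The feasible region is unbounded (it extends along (11, 32), (5, 71)), but C strictly decreases along every unbounded feasible direction, so there is no improving ray and the maximum is attained at a vertex.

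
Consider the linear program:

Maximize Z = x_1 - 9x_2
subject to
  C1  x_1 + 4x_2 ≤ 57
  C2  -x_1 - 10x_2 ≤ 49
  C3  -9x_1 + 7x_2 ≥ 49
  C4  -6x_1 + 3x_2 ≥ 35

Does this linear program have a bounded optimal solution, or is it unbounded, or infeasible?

Vertices and Z = x_1 - 9x_2:
  (31/27, 377/27) → Z = -3362/27
  (-833/97, -392/97) → Z = 2695/97
  (-98/15, -7/5) → Z = 91/15
The feasible region has finitely many vertices and no improving ray; the maximum is 2695/97 at (-833/97, -392/97).

bounded optimum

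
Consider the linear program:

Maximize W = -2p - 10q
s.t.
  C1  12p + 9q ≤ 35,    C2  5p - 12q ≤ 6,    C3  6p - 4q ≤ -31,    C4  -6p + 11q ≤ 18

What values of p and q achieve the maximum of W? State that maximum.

p = -282/17, q = -126/17, maximum W = 1824/17

Extreme points and W = -2p - 10q:
  (-99/13, -191/52) → W = 1351/26
  (-282/17, -126/17) → W = 1824/17
  (-269/42, -13/7) → W = 659/21

At the optimal vertex, 5p - 12q = 6 and -6p + 11q = 18.
Solving simultaneously gives p = -282/17, q = -126/17.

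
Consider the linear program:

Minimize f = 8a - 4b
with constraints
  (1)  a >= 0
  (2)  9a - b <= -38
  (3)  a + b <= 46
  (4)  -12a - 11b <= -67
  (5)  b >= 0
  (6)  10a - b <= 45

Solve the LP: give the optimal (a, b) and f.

Extreme points and f = 8a - 4b:
  (0, 38) → f = -152
  (0, 46) → f = -184
  (4/5, 226/5) → f = -872/5

The optimum lies where a = 0 and a + b = 46.
Solving simultaneously gives a = 0, b = 46.

a = 0, b = 46, minimum f = -184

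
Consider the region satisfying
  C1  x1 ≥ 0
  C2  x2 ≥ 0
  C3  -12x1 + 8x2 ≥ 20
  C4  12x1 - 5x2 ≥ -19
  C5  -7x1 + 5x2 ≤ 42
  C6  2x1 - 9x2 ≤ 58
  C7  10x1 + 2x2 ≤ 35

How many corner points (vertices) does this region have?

4

Intersecting each pair of boundary lines and keeping only the points that satisfy every inequality leaves:
  (0, 5/2)
  (0, 19/5)
  (30/13, 155/26)
  (137/74, 305/37)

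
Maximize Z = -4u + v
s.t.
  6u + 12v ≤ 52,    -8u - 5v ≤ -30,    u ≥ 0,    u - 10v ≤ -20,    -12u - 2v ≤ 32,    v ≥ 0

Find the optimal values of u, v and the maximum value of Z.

u = 50/33, v = 118/33, maximum Z = -82/33

At the optimal vertex, 6u + 12v = 52 and -8u - 5v = -30.
Solving simultaneously gives u = 50/33, v = 118/33.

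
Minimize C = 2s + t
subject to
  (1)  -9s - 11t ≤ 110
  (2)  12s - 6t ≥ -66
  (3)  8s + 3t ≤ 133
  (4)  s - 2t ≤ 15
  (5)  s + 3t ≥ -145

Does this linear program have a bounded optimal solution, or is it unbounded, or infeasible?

bounded optimum

Extreme points and C = 2s + t:
  (-231/31, -121/31) → C = -583/31
  (-55/29, -245/29) → C = -355/29
  (50/7, 177/7) → C = 277/7
  (311/19, 13/19) → C = 635/19
The feasible region has finitely many vertices and no improving ray; the minimum is -583/31 at (-231/31, -121/31).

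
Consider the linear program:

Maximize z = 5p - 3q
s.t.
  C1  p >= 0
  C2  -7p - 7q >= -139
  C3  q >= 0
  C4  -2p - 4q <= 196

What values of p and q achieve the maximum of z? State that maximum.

p = 139/7, q = 0, maximum z = 695/7

Vertices and z = 5p - 3q:
  (0, 139/7) → z = -417/7
  (0, 0) → z = 0
  (139/7, 0) → z = 695/7

At the optimal vertex, -7p - 7q = -139 and q = 0.
Solving simultaneously gives p = 139/7, q = 0.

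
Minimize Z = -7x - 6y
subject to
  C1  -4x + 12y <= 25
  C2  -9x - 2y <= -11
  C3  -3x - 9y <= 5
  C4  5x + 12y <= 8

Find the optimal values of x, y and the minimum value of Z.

Feasible corners and Z = -7x - 6y:
  (109/75, -26/25) → Z = -59/15
  (58/49, 17/98) → Z = -457/49
  (44/3, -49/9) → Z = -70

The optimum lies where -3x - 9y = 5 and 5x + 12y = 8.
Solving simultaneously gives x = 44/3, y = -49/9.

x = 44/3, y = -49/9, minimum Z = -70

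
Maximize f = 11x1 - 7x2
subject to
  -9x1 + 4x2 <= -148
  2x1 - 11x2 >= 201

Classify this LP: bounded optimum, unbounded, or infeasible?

unbounded

From the feasible point (824/91, -1513/91), moving in the direction (-4, -9) keeps every constraint satisfied while f increases without bound.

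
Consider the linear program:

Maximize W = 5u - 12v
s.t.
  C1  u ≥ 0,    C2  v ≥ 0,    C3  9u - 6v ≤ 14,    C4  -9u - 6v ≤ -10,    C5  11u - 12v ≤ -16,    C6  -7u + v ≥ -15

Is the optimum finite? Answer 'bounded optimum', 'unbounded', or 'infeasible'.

Vertices and W = 5u - 12v:
  (0, 5/3) → W = -20
  (4/29, 127/87) → W = -488/29
  (196/73, 277/73) → W = -2344/73
The feasible region has finitely many vertices and no improving ray; the maximum is -488/29 at (4/29, 127/87).

bounded optimum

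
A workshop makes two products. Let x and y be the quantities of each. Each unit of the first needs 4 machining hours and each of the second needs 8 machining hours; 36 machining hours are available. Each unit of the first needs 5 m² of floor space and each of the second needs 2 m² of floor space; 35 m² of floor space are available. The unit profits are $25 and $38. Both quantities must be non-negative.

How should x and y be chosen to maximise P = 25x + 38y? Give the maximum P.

Extreme points and P = 25x + 38y:
  (0, 0) → P = 0
  (0, 9/2) → P = 171
  (7, 0) → P = 175
  (13/2, 5/4) → P = 210

At the optimal vertex, 4x + 8y = 36 and 5x + 2y = 35.
Solving simultaneously gives x = 13/2, y = 5/4.

x = 13/2, y = 5/4, maximum P = 210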